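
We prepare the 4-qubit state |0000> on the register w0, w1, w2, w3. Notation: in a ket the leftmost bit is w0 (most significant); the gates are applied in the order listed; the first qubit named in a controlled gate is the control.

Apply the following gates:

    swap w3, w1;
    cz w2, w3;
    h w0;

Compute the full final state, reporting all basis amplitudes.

After the circuit, the state carries amplitude sqrt(2)/2 on |0000>, sqrt(2)/2 on |1000>, and 0 on every other basis state.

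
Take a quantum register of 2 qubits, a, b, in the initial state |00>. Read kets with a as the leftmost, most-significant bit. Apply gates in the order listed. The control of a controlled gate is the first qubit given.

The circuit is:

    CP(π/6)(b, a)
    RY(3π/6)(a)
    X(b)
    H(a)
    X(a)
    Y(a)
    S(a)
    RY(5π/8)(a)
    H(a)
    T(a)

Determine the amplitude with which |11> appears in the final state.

The final state's coefficient on |11> equals exp(3*I*pi/4)*sin(pi/16).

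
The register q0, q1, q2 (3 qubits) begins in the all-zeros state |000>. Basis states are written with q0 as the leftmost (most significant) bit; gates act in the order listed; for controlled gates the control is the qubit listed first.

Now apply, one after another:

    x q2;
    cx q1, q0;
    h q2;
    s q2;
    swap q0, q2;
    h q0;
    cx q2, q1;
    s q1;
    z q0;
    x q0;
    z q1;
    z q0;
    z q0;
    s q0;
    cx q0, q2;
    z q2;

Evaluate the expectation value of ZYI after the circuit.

The observable ZYI averages to 0.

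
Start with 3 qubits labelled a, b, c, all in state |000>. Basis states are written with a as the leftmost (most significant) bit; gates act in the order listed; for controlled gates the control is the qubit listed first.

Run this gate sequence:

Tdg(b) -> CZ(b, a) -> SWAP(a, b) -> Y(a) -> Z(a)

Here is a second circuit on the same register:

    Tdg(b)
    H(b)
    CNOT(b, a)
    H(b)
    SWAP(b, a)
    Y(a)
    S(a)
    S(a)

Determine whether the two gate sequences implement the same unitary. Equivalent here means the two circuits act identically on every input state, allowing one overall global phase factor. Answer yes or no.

No — the two circuits implement different unitaries, even allowing a global phase.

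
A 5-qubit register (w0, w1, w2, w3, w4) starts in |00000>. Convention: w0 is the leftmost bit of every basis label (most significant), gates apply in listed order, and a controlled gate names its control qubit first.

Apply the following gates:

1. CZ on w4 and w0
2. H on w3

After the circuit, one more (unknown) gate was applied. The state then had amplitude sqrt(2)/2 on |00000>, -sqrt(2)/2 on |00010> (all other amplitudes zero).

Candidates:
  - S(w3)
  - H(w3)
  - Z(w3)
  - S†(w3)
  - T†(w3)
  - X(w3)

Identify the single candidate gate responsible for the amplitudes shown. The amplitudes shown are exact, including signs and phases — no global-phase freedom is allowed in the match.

It was Z(w3) that produced the state shown.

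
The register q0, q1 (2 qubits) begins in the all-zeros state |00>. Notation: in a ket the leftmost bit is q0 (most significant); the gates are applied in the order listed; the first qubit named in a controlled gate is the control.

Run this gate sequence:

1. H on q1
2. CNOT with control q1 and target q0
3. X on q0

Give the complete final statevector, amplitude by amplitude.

The resulting statevector has amplitude 0 on |00>, sqrt(2)/2 on |01>, sqrt(2)/2 on |10>, 0 on |11>.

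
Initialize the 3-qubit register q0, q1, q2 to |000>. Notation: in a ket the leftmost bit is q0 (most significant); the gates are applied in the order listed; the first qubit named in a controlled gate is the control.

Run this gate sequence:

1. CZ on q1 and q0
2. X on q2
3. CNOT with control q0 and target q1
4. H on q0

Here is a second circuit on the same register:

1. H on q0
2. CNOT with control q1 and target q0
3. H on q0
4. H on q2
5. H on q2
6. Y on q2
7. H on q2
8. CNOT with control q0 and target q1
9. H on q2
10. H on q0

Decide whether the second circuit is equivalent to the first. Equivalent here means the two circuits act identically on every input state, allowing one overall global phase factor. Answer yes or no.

No, they are not equivalent — no single phase factor reconciles the two unitaries.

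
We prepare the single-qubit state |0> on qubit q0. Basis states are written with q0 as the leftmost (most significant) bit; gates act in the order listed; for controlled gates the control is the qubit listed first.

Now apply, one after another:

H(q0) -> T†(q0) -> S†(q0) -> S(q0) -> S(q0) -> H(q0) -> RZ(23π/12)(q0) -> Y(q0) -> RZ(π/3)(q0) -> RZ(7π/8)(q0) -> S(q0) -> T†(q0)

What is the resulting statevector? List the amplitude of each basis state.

The resulting statevector has amplitude (-1 - exp(3*I*pi/4))*exp(5*I*pi/48)/2 on |0>, (1 - exp(3*I*pi/4))*exp(31*I*pi/48)/2 on |1>.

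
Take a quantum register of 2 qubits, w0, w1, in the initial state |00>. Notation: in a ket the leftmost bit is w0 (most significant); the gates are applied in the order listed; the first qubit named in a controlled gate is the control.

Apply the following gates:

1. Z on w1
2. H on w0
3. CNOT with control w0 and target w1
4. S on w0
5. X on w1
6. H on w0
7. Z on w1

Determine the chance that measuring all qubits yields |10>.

Outcome |10> occurs with probability 1/4.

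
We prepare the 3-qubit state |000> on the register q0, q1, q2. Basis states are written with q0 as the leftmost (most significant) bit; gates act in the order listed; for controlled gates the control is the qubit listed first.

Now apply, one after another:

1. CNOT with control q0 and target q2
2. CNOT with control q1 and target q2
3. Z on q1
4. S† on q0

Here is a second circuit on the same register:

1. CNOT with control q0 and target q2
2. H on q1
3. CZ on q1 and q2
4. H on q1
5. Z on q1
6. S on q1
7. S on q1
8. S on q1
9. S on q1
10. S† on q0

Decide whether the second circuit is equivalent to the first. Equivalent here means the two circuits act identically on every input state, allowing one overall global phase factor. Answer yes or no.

No: there is an input state on which the two circuits produce genuinely different outputs (not merely differing by a phase).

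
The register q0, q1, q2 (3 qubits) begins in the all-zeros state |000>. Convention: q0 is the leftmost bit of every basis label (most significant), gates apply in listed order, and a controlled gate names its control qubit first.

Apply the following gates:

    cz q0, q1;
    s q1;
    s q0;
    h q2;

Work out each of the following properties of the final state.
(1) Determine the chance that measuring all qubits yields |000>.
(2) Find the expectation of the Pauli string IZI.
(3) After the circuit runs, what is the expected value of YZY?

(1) A full measurement returns |000> with probability 1/2.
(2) The observable IZI averages to 1.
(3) In the final state, YZY has expectation 0.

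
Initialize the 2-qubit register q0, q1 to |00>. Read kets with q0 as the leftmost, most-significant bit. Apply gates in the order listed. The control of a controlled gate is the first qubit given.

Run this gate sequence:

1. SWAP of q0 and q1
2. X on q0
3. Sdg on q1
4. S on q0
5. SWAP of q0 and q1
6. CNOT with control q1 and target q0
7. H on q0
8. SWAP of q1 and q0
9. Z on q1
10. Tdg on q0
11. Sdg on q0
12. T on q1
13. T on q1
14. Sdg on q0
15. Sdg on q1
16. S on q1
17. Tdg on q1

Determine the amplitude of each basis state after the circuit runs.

The final amplitudes are 0 on |00>, 0 on |01>, -sqrt(2)*exp(I*pi/4)/2 on |10>, -sqrt(2)*I/2 on |11>.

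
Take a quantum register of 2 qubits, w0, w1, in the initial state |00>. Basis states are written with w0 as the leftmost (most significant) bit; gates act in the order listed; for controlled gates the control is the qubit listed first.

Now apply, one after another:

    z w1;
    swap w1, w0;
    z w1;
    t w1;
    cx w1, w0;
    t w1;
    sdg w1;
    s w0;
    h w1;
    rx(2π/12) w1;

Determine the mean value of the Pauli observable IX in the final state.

In the final state, IX has expectation 1.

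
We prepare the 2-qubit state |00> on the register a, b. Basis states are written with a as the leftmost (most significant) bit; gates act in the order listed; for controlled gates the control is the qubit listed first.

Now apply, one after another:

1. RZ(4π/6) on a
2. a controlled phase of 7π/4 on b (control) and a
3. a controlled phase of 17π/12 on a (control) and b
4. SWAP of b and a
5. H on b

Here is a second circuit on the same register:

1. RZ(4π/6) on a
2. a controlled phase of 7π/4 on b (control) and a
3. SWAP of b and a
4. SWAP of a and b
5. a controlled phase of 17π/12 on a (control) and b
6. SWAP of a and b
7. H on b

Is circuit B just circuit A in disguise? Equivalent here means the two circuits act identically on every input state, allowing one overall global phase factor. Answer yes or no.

Yes — the two circuits implement the same unitary up to a global phase.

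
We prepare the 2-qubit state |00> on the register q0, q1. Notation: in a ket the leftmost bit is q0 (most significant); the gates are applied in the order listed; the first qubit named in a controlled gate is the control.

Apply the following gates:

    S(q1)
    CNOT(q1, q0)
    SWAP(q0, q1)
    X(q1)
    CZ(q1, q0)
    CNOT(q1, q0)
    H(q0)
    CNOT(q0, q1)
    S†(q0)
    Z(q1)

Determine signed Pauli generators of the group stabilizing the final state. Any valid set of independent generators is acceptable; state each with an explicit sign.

One valid set of independent stabilizer generators is +XY, -ZZ (any independent generating set of the same group is equally correct).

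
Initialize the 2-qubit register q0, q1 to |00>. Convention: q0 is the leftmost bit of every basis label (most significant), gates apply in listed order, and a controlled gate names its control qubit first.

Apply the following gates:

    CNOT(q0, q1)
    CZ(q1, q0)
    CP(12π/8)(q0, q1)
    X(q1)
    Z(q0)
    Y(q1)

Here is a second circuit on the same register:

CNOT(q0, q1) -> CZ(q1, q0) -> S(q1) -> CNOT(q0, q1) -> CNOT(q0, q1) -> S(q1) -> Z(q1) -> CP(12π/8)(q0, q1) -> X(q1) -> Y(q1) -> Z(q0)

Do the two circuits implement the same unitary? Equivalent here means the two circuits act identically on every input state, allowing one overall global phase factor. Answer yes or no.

Yes — the two circuits implement the same unitary up to a global phase.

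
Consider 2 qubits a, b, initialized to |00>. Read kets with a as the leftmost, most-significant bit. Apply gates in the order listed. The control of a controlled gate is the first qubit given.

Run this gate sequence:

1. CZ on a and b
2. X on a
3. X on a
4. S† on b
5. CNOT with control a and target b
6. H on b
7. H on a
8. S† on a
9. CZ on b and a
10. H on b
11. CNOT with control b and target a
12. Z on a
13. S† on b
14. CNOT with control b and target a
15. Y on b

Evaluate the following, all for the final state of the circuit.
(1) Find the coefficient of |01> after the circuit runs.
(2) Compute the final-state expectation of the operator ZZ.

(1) The final state's coefficient on |01> equals sqrt(2)*I/2.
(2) The observable ZZ averages to -1.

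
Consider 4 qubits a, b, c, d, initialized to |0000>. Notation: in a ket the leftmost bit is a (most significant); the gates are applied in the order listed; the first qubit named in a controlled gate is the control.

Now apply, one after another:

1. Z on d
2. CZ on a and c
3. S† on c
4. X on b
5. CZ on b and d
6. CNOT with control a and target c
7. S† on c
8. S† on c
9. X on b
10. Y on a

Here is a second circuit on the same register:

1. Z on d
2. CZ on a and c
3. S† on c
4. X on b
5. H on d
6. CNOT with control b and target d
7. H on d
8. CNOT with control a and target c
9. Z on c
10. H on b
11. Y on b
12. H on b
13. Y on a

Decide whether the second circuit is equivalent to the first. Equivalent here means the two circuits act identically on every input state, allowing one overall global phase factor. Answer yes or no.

No — the two circuits implement different unitaries, even allowing a global phase.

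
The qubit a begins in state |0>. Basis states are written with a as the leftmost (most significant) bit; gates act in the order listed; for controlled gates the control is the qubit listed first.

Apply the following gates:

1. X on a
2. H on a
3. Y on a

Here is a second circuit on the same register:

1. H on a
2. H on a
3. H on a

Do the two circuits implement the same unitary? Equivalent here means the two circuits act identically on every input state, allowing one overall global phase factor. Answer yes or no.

No — the two circuits implement different unitaries, even allowing a global phase.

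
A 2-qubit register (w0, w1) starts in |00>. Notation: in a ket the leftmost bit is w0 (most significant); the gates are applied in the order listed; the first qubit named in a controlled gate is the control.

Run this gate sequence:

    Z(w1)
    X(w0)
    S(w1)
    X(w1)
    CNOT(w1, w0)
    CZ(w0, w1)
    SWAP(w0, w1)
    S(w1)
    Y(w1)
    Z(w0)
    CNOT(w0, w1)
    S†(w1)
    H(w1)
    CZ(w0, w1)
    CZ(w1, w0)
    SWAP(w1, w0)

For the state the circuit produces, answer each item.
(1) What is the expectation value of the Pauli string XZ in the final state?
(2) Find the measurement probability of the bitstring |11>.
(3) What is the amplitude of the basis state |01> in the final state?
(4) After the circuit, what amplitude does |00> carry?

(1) The observable XZ averages to -1.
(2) A full measurement returns |11> with probability 1/2.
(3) The amplitude on |01> is -sqrt(2)*I/2.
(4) |00> carries amplitude 0 in the final state.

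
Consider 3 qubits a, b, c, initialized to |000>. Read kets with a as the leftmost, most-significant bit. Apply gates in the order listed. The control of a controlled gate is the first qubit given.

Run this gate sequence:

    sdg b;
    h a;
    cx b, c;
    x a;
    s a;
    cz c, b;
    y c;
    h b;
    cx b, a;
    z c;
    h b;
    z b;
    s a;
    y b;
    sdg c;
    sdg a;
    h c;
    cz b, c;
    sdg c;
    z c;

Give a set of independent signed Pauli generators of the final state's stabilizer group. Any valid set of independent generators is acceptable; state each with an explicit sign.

One valid set of independent stabilizer generators is -XZI, +ZYZ, -IZY (any independent generating set of the same group is equally correct).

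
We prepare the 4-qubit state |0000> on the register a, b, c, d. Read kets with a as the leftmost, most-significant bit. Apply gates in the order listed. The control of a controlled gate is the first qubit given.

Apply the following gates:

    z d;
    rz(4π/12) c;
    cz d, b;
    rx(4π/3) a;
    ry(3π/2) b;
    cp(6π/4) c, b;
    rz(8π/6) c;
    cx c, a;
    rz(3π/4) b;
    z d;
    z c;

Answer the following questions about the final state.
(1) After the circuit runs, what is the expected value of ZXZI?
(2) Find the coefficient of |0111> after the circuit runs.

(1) The expectation value of ZXZI is -sqrt(2)/4.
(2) |0111> carries amplitude 0 in the final state.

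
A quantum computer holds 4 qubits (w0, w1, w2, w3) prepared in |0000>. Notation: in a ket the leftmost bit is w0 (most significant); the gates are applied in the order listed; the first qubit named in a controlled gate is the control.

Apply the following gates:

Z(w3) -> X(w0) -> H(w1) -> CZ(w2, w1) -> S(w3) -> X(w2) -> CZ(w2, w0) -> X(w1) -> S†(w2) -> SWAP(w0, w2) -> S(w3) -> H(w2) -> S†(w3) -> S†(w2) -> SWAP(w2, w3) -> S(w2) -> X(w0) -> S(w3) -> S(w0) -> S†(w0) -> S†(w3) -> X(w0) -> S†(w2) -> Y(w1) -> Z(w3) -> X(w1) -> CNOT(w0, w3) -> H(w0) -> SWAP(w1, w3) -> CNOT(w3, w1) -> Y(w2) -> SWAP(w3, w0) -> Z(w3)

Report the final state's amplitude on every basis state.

After the circuit, the state carries amplitude 0 on |0000>, 0 on |0001>, -sqrt(2)/4 on |0010>, -sqrt(2)/4 on |0011>, 0 on |0100>, 0 on |0101>, -sqrt(2)*I/4 on |0110>, -sqrt(2)*I/4 on |0111>, 0 on |1000>, 0 on |1001>, sqrt(2)*I/4 on |1010>, sqrt(2)*I/4 on |1011>, 0 on |1100>, 0 on |1101>, sqrt(2)/4 on |1110>, sqrt(2)/4 on |1111>. Key observation: the block from step 16 through step 23 cancels to the identity and can be dropped.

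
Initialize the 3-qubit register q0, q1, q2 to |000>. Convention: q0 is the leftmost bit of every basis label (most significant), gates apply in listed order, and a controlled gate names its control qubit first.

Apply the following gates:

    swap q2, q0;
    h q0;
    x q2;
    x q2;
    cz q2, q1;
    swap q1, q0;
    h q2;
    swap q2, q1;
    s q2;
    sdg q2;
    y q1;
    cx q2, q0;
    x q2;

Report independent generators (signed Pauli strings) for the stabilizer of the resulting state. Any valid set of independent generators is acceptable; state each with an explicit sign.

The stabilizer group can be generated by +XIX, -IXI, -ZIZ, among other valid generating sets. Key observation: steps 9-10 multiply out to the identity, so the circuit reduces to the remaining gates.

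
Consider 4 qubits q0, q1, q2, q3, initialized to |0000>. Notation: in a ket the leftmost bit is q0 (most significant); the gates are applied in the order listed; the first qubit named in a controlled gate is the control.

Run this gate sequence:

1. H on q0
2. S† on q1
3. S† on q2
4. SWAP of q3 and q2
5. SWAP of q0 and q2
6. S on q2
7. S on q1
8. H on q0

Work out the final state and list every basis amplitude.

The final amplitudes are 1/2 on |0000>, I/2 on |0010>, 1/2 on |1000>, I/2 on |1010>, and 0 on every other basis state.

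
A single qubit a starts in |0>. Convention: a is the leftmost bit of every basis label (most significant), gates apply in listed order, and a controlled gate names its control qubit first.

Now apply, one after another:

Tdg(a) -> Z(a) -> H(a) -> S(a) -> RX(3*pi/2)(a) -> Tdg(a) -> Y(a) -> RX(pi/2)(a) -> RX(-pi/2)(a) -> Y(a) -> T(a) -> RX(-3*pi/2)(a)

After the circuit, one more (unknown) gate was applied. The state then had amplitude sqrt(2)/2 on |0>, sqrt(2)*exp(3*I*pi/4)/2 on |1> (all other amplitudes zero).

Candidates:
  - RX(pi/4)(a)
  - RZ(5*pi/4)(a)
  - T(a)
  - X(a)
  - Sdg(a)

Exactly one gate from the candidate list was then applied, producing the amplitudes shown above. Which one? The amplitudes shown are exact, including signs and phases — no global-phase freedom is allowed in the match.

It was T(a) that produced the state shown. Key observation: steps 5-12 multiply out to the identity, so the circuit reduces to the remaining gates.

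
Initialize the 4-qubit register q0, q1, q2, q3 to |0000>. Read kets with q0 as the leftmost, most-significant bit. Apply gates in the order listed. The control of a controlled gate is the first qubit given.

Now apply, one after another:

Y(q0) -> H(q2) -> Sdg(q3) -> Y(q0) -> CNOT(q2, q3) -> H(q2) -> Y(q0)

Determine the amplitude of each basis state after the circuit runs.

After the circuit, the state carries amplitude I/2 on |1000>, I/2 on |1001>, I/2 on |1010>, -I/2 on |1011>, and 0 on every other basis state.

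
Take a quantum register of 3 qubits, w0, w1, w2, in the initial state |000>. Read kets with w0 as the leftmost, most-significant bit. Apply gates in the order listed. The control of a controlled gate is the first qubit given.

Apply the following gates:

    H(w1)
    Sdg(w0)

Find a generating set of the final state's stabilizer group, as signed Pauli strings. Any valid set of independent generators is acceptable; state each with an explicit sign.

The stabilizer group can be generated by +IXI, +ZII, +IIZ, among other valid generating sets.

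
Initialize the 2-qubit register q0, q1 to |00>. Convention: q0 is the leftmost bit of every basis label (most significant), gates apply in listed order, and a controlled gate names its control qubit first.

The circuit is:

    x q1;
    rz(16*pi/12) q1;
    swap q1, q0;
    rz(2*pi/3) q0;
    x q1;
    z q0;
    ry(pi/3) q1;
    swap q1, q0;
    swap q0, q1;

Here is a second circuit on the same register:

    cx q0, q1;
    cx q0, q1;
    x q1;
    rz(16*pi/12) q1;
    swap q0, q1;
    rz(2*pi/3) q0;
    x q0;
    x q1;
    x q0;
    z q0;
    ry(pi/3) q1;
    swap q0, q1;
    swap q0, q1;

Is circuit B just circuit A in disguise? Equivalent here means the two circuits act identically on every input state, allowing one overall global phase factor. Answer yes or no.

Yes, they are equivalent — the unitaries differ by at most a global phase.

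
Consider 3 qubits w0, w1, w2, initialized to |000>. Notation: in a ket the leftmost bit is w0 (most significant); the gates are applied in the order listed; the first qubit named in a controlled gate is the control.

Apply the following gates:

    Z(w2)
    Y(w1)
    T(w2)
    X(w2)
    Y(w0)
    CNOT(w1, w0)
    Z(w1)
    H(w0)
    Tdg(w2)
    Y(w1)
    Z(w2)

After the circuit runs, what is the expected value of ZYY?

The expectation value of ZYY is 0.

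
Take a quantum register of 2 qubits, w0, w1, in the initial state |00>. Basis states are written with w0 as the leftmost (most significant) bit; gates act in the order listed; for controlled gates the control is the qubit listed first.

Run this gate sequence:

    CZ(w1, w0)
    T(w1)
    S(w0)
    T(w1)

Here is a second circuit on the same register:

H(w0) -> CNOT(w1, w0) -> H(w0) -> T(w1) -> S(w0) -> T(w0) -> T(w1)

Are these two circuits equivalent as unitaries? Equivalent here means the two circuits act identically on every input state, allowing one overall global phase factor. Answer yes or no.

No, they are not equivalent — no single phase factor reconciles the two unitaries.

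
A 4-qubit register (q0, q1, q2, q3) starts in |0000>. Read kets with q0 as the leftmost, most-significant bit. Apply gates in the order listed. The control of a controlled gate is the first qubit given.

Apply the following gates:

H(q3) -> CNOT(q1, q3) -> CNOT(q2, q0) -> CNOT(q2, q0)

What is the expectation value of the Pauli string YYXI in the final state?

In the final state, YYXI has expectation 0. Key observation: the block from step 3 through step 4 cancels to the identity and can be dropped.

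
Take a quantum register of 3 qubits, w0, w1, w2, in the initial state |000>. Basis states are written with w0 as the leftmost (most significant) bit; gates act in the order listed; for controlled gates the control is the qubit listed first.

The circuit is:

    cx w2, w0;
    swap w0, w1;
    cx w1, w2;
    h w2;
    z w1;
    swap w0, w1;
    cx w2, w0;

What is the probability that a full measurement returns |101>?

The probability of measuring |101> is 1/2.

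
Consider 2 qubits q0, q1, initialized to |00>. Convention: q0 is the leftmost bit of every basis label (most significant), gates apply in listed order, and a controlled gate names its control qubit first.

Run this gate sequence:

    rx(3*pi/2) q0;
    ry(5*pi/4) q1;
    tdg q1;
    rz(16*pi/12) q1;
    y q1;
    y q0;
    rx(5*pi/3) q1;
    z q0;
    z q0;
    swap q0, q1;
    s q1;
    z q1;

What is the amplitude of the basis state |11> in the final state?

|11> carries amplitude sqrt(12 - 6*sqrt(2))*exp(5*I*pi/6)/8 + sqrt(2*sqrt(2) + 4)*exp(5*I*pi/12)/8 in the final state.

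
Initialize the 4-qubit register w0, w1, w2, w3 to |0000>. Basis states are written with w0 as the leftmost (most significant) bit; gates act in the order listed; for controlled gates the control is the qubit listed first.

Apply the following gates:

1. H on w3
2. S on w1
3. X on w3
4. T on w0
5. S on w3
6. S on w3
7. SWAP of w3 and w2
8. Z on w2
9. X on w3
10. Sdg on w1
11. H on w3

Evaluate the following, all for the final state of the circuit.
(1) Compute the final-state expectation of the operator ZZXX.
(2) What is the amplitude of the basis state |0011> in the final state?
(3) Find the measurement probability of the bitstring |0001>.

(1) The observable ZZXX averages to -1.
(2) The final state's coefficient on |0011> equals -1/2.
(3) The probability of measuring |0001> is 1/4.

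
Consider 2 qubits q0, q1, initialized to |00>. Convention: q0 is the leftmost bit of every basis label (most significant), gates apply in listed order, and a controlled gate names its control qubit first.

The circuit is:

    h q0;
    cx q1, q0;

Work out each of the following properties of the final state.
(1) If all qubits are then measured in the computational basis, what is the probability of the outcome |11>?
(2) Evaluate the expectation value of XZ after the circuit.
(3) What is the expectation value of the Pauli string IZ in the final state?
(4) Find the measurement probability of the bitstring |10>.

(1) Outcome |11> occurs with probability 0.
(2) The expectation value of XZ is 1.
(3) The expectation value of IZ is 1.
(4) Outcome |10> occurs with probability 1/2.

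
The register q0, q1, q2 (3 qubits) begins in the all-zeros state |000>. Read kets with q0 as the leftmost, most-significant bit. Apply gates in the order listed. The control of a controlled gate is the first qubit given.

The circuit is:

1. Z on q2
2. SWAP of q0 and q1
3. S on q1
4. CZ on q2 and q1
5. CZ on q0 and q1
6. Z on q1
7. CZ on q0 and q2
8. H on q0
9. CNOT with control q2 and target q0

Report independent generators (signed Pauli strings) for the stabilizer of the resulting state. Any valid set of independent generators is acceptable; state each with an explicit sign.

The final state is stabilized by the group generated by +XII, +IZI, +IIZ; other independent generating sets are equally valid.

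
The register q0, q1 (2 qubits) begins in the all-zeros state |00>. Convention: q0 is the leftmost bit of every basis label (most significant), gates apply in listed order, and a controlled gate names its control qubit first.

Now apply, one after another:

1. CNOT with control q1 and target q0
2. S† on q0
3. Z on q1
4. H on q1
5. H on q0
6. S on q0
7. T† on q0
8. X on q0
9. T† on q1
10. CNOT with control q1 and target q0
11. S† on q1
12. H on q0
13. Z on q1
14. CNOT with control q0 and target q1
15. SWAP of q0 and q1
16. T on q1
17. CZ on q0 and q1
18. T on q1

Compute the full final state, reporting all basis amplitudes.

After the circuit, the state carries amplitude sqrt(2)*(1 + exp(I*pi/4))/4 on |00>, sqrt(2)*(1 + exp(3*I*pi/4))/4 on |01>, sqrt(2)*(exp(I*pi/4) + I)/4 on |10>, sqrt(2)*(-exp(3*I*pi/4) + I)/4 on |11>.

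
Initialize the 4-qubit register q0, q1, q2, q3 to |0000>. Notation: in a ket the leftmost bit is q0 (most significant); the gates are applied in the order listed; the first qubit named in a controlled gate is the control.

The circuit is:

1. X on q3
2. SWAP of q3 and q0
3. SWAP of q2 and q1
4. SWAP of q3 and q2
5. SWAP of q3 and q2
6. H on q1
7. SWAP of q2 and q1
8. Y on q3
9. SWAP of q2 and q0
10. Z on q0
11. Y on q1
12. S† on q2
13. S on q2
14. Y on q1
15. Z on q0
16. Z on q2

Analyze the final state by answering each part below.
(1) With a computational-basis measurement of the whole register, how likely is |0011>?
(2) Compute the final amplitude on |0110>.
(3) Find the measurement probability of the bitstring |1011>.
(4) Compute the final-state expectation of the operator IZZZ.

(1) Outcome |0011> occurs with probability 1/2.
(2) The amplitude on |0110> is 0.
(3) Outcome |1011> occurs with probability 1/2.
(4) In the final state, IZZZ has expectation 1.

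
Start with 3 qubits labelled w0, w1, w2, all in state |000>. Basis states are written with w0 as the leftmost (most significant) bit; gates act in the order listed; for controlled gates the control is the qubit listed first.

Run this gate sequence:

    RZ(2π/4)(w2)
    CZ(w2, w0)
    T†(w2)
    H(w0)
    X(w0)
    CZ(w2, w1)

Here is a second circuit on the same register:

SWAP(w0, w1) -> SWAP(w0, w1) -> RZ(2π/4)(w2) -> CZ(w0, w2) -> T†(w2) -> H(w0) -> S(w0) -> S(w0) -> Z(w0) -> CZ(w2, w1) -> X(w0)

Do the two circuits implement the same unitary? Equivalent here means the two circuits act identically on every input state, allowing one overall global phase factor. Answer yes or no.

Yes: on every input state the two circuits agree up to one overall phase factor.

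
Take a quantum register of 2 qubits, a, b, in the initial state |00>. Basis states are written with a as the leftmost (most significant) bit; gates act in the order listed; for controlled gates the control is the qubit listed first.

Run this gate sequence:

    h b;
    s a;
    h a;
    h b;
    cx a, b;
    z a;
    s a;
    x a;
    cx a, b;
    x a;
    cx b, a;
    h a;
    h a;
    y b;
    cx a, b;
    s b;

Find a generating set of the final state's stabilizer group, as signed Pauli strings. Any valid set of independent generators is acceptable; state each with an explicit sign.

The stabilizer group can be generated by -XX, +ZZ, among other valid generating sets.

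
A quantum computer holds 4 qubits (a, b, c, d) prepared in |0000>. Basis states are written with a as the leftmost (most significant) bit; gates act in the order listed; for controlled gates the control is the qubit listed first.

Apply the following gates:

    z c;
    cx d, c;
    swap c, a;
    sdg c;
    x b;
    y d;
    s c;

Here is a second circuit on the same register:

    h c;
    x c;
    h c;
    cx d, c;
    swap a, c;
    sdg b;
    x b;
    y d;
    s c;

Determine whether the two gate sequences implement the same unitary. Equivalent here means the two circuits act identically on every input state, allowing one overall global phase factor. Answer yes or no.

No, they are not equivalent — no single phase factor reconciles the two unitaries.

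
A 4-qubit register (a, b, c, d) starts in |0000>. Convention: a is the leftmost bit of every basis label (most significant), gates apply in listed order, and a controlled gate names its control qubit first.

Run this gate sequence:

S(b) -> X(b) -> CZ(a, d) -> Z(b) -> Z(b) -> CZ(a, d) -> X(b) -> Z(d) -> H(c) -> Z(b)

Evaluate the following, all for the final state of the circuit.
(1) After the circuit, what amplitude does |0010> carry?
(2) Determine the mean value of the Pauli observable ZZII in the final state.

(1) The amplitude on |0010> is sqrt(2)/2.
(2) In the final state, ZZII has expectation 1.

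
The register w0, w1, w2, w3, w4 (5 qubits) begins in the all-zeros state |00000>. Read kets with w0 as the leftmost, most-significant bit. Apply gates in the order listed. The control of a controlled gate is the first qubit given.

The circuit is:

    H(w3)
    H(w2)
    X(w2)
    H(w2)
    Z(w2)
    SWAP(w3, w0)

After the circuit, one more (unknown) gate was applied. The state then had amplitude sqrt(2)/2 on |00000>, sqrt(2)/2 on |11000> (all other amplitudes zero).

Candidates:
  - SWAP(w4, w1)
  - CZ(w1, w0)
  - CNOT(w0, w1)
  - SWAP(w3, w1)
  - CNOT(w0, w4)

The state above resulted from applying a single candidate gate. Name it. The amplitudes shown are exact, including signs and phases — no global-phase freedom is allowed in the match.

The unique candidate consistent with the amplitudes is CNOT(w0, w1). Key observation: steps 2-5 multiply out to the identity, so the circuit reduces to the remaining gates.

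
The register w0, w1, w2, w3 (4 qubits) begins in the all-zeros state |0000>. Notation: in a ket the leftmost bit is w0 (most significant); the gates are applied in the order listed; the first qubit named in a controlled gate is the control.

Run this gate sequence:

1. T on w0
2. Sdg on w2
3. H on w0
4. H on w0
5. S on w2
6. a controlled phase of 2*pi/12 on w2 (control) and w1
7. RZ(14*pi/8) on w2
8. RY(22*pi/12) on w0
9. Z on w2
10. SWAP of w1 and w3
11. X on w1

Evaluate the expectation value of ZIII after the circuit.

In the final state, ZIII has expectation sqrt(3)/2. Key observation: gates 2-5 undo each other exactly, leaving only the rest of the circuit to track.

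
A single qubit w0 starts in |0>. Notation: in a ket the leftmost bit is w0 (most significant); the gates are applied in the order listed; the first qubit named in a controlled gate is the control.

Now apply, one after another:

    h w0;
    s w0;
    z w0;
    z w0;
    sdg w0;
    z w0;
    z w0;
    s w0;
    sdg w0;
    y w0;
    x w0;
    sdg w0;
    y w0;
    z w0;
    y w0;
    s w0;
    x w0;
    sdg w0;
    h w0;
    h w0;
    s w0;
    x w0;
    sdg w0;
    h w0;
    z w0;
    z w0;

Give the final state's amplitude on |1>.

|1> carries amplitude 1/2 - I/2 in the final state. Key observation: steps 16-23 multiply out to the identity, so the circuit reduces to the remaining gates.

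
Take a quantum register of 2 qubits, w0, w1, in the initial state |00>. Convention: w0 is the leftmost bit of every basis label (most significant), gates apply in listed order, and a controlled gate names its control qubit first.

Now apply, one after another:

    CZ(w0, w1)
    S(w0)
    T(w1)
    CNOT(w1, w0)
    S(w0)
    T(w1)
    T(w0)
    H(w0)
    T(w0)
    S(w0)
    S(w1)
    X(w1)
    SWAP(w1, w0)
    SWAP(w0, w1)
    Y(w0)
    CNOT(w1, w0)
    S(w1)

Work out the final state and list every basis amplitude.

The final amplitudes are 0 on |00>, -sqrt(2)/2 on |01>, 0 on |10>, sqrt(2)*exp(3*I*pi/4)/2 on |11>.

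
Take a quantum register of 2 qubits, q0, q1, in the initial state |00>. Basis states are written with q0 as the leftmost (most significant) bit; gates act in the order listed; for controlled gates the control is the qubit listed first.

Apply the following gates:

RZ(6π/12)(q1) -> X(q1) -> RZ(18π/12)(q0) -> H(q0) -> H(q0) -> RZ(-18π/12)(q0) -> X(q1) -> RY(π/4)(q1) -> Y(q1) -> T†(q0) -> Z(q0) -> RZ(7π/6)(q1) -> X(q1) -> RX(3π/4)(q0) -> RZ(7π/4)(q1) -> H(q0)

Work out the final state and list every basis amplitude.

The final amplitudes are (-sqrt(2) - 1 - I)*exp(11*I*pi/24)/4 on |00>, (-1 - sqrt(2)*I + I)*exp(I*pi/24)/4 on |01>, (1 + sqrt(2) - I)*exp(11*I*pi/24)/4 on |10>, (1 - sqrt(2)*I + I)*exp(I*pi/24)/4 on |11>. Key observation: gates 2-7 undo each other exactly, leaving only the rest of the circuit to track.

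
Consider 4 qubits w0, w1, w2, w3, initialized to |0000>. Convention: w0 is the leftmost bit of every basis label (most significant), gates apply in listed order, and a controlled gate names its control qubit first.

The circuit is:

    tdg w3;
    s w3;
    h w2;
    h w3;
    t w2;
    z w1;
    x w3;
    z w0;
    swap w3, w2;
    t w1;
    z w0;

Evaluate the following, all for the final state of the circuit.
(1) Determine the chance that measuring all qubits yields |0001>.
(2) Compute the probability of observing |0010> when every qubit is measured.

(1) Outcome |0001> occurs with probability 1/4.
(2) Outcome |0010> occurs with probability 1/4.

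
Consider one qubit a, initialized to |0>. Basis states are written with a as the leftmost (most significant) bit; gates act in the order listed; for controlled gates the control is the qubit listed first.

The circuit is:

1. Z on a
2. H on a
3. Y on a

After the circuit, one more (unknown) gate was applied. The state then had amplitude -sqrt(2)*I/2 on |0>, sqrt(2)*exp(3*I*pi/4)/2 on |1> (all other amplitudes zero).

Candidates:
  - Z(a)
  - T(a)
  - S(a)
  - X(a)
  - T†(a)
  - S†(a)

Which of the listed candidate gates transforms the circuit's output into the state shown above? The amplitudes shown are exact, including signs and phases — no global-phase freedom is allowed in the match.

The applied gate was T(a).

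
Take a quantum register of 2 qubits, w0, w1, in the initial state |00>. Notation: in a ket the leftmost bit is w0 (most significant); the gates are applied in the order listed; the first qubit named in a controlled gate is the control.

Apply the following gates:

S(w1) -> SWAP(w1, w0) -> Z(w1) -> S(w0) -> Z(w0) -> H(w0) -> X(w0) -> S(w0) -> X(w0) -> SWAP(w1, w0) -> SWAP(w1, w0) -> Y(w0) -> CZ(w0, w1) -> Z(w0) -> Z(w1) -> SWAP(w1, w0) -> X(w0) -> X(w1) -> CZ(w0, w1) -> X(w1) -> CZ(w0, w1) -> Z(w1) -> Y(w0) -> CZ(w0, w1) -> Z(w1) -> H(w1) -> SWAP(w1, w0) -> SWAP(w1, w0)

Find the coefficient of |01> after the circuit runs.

The amplitude on |01> is 1/2 - I/2. Key observation: the block from step 10 through step 11 cancels to the identity and can be dropped.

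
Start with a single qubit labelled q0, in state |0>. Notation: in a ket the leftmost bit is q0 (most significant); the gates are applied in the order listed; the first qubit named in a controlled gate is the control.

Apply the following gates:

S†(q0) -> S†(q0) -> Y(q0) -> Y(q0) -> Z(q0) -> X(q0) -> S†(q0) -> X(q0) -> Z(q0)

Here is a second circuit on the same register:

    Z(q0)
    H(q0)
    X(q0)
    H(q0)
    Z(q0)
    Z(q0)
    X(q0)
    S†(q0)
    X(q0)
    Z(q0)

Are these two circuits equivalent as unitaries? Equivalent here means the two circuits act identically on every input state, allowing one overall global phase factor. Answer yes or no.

Yes — the two circuits implement the same unitary up to a global phase.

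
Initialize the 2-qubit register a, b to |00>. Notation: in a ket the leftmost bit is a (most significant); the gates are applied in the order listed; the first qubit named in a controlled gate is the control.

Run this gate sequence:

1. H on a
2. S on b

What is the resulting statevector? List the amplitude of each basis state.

The resulting statevector has amplitude sqrt(2)/2 on |00>, 0 on |01>, sqrt(2)/2 on |10>, 0 on |11>.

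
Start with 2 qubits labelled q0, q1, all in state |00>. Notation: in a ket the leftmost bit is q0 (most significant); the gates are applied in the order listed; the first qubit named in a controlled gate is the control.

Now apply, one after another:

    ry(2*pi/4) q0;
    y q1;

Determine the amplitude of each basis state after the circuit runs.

After the circuit, the state carries amplitude 0 on |00>, sqrt(2)*I/2 on |01>, 0 on |10>, sqrt(2)*I/2 on |11>.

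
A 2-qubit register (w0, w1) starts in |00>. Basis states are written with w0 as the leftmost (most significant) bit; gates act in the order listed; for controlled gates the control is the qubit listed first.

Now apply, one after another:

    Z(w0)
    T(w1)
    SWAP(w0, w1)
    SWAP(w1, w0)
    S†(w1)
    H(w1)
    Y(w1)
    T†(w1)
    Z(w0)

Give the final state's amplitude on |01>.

|01> carries amplitude sqrt(2)*exp(I*pi/4)/2 in the final state.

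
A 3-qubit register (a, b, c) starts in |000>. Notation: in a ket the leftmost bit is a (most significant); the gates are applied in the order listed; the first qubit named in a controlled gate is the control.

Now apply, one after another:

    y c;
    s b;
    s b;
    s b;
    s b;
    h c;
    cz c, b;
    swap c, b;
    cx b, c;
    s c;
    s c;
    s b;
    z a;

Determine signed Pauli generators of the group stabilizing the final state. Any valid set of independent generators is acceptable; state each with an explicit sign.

The final state is stabilized by the group generated by +IXY, +ZII, +IZZ; other independent generating sets are equally valid. Key observation: gates 2-5 undo each other exactly, leaving only the rest of the circuit to track.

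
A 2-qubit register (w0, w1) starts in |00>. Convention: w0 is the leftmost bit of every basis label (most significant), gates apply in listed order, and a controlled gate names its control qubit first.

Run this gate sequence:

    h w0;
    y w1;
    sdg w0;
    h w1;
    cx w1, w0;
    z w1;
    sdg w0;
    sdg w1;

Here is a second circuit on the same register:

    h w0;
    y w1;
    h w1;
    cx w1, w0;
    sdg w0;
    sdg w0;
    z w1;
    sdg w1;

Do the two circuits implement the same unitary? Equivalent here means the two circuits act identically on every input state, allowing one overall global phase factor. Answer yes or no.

No — the two circuits implement different unitaries, even allowing a global phase.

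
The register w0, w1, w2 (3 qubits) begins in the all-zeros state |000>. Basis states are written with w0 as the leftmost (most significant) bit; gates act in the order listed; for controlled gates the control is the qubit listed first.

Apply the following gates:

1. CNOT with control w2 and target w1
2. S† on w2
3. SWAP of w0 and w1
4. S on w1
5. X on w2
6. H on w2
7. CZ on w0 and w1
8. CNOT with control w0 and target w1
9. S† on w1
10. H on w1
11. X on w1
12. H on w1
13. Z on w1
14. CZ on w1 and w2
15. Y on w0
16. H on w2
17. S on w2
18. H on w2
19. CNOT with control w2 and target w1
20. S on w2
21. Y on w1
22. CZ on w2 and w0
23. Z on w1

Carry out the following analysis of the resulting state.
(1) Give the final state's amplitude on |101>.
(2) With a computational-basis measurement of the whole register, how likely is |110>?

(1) |101> carries amplitude -sqrt(2)/2 in the final state. Key observation: gates 10-13 undo each other exactly, leaving only the rest of the circuit to track.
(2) A full measurement returns |110> with probability 1/2.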